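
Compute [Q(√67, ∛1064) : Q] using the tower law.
[Q(√67, ∛1064) : Q] = 6

Let L = Q(√67, ∛1064). Since Q(√67) ⊂ L and [Q(√67):Q] = 2, the tower law gives 2 | [L:Q]. Likewise Q(∛1064) ⊂ L with [Q(∛1064):Q] = 3 (because 1064 is not a perfect cube), so 3 | [L:Q]. As gcd(2,3) = 1, [L:Q] is divisible by 6. Conversely L is generated over Q by √67 and ∛1064, so [L:Q] ≤ 2·3 = 6. Therefore [Q(√67, ∛1064) : Q] = 6.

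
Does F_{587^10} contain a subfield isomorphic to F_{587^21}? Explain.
No: F_{587^21} is not a subfield of F_{587^10}

F_{p^m} embeds in F_{p^n} iff m | n. Here 21 ∤ 10 (since 10 = 0·21 + 10 with remainder 10 ≠ 0), so F_{587^21} is not a subfield of F_{587^10}. Equivalently: if it were, the tower law would give 21 = [F_{587^21}:F_587] dividing [F_{587^10}:F_587] = 10, contradiction.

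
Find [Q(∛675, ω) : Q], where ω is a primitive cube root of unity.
[Q(∛675, ω) : Q] = 6

[Q(∛675):Q] = 3 (min poly x^3 - 675, irreducible since 675 is not a perfect cube). [Q(ω):Q] = 2 (min poly x^2 + x + 1). Since Q(∛675) ⊂ R and ω ∉ R, we have ω ∉ Q(∛675), so x^2 + x + 1 remains irreducible over Q(∛675) and [Q(∛675, ω) : Q(∛675)] = 2. By the tower law, [Q(∛675, ω) : Q] = 3 · 2 = 6. (In fact Q(∛675, ω) is the splitting field of x^3 - 675 over Q.)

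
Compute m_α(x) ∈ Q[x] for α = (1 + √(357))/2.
m_α(x) = x^2 - x - 89

From 2α - 1 = √(357), squaring gives (2α - 1)^2 = 357, i.e. 4α^2 - 4α + 1 = 357, so α^2 - α + (1 - 357)/4 = 0. Since 357 ≡ 1 (mod 4), (1 - 357)/4 = -89 ∈ Z. The polynomial x^2 - x - 89 has discriminant 1 - 4·(-89) = 357, which is not a perfect square in Q (d = 357 is squarefree and ≠ 1), so x^2 - x - 89 is irreducible over Q. It is the minimal polynomial of α.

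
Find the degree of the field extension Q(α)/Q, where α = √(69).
[Q(α):Q] = 2

[Q(α):Q] equals the degree of the minimal polynomial of α. Here α^2 = 69 and x^2 - 69 is irreducible (d = 69 is squarefree, ≠ 1, hence not a square), so deg(m_α) = 2. Thus [Q(α):Q] = 2.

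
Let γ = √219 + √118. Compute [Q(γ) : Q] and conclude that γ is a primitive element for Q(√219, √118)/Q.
[Q(γ) : Q] = 4 (equivalently, Q(γ) = Q(√219, √118))

Obviously Q(γ) ⊆ Q(√219, √118), and [Q(√219, √118):Q] = 4 (since 219, 118 are distinct squarefree integers > 1 with 25842 not a perfect square). To show equality we compute the minimal polynomial of γ. From γ = √219 + √118: γ^2 = 219 + 2√(25842) + 118 = 337 + 2√(25842), so γ^2 - 337 = 2√(25842); squaring, (γ^2 - 337)^2 = 4·25842, i.e. γ^4 - 674γ^2 + 113569 - 103368 = 0, i.e. γ^4 - 674γ^2 + 10201 = 0. So γ is a root of x^4 - 674x^2 + 10201. This polynomial is irreducible over Q: it has no rational root (each ±√219 ± √118 is irrational), and any factorization into two quadratics over Q would force √(25842) ∈ Q (pairing opposite roots) or √219, √118 ∈ Q (other pairings), all impossible. Hence [Q(γ):Q] = 4 = [Q(√219, √118):Q], so Q(γ) = Q(√219, √118).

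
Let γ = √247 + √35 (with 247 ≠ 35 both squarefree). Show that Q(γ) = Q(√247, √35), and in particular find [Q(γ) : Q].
[Q(γ) : Q] = 4 (equivalently, Q(γ) = Q(√247, √35))

Obviously Q(γ) ⊆ Q(√247, √35), and [Q(√247, √35):Q] = 4 (since 247, 35 are distinct squarefree integers > 1 with 8645 not a perfect square). To show equality we compute the minimal polynomial of γ. From γ = √247 + √35: γ^2 = 247 + 2√(8645) + 35 = 282 + 2√(8645), so γ^2 - 282 = 2√(8645); squaring, (γ^2 - 282)^2 = 4·8645, i.e. γ^4 - 564γ^2 + 79524 - 34580 = 0, i.e. γ^4 - 564γ^2 + 44944 = 0. So γ is a root of x^4 - 564x^2 + 44944. This polynomial is irreducible over Q: it has no rational root (each ±√247 ± √35 is irrational), and any factorization into two quadratics over Q would force √(8645) ∈ Q (pairing opposite roots) or √247, √35 ∈ Q (other pairings), all impossible. Hence [Q(γ):Q] = 4 = [Q(√247, √35):Q], so Q(γ) = Q(√247, √35).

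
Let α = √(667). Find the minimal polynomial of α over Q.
m_α(x) = x^2 - 667

α satisfies α^2 - 667 = 0, so x^2 - 667 annihilates α. Since d = 667 is squarefree and ≠ 1, it is not a perfect square in Q, so x^2 - 667 has no rational root and is therefore irreducible over Q (a degree-2 polynomial over a field is irreducible iff it has no root). Hence m_α(x) = x^2 - 667.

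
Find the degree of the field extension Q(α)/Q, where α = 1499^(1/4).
[Q(α):Q] = 4

α is a root of x^4 - 1499. By Eisenstein's criterion at the prime p = 1499 (which divides the constant term 1499 but p^2 = 2247001 does not, since 1499 is squarefree), x^4 - 1499 is irreducible over Q. Hence [Q(α):Q] = 4.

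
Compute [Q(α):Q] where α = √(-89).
[Q(α):Q] = 2

[Q(α):Q] equals the degree of the minimal polynomial of α. Here α^2 = -89 and x^2 + 89 is irreducible (d = -89 is squarefree, ≠ 1, hence not a square), so deg(m_α) = 2. Thus [Q(α):Q] = 2.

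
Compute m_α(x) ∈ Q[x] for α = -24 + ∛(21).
m_α(x) = x^3 + 72x^2 + 1728x + 13803

Set β = α + 24 = ∛(21), so β^3 = 21. Then (α + 24)^3 - 21 = 0, i.e. α is a root of g(x) = (x + 24)^3 - 21 = x^3 + 72x^2 + 1728x + 13803. Since g(x) = h(x + 24) where h(x) = x^3 - 21, and h is irreducible over Q (because 21 is not a perfect cube, so h has no rational root, and a monic cubic with no rational root is irreducible), g is also irreducible (irreducibility is preserved under the substitution x → x + 24). Hence m_α(x) = x^3 + 72x^2 + 1728x + 13803.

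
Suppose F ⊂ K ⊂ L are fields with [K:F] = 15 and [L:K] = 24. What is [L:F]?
[L:F] = 360

The tower law says that for any tower of field extensions F ⊂ K ⊂ L with finite degrees, [L:F] = [L:K] · [K:F]. Here this gives [L:F] = 24 · 15 = 360.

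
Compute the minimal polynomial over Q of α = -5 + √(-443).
m_α(x) = x^2 + 10x + 468

From α + 5 = √(-443), squaring gives (α + 5)^2 = -443, i.e. α^2 + 10α + 25 = -443, so α^2 + 10α + 468 = 0. The discriminant of x^2 + 10x + 468 is (10)^2 - 4·(468) = 100 - 1872 = -1772, and 4·(-443) is not a perfect square in Q since -443 is squarefree and ≠ 1. Hence x^2 + 10x + 468 is irreducible over Q and is the minimal polynomial of α.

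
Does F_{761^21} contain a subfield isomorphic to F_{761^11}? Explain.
No: F_{761^11} is not a subfield of F_{761^21}

F_{p^m} embeds in F_{p^n} iff m | n. Here 11 ∤ 21 (since 21 = 1·11 + 10 with remainder 10 ≠ 0), so F_{761^11} is not a subfield of F_{761^21}. Equivalently: if it were, the tower law would give 11 = [F_{761^11}:F_761] dividing [F_{761^21}:F_761] = 21, contradiction.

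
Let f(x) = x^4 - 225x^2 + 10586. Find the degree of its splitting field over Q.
[K : Q] = 4

Solving the quadratic in x^2: x^2 = (225 ± √(225^2 - 4·10586))/2 = (225 ± √8281)/2 = (225 ± 91)/2, giving x^2 = 67 or x^2 = 158. So f(x) = (x^2 - 67)(x^2 - 158) and the roots of f are ±√67, ±√158. Hence the splitting field is K = Q(√67, √158). Since 67 and 158 are distinct squarefree integers > 1, their product 10586 is not a perfect square, so √158 ∉ Q(√67). By the tower law [K:Q] = [Q(√67,√158):Q(√67)] · [Q(√67):Q] = 2 · 2 = 4.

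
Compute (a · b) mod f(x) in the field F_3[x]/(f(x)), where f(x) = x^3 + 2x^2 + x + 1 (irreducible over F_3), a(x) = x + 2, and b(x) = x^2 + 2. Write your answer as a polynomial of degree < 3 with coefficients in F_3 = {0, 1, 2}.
a · b ≡ x (mod f(x))

Multiply in F_3[x]: a(x)·b(x) = (x + 2)·(x^2 + 2) = x^3 + 2x^2 + 2x + 1. This has degree ≥ 3, so divide by f(x) over F_3: x^3 + 2x^2 + 2x + 1 = (1)·(x^3 + 2x^2 + x + 1) + (x). Hence a·b ≡ x (mod f). (F_3[x]/(f) is a field with 3^3 = 27 elements since f is irreducible of degree 3.)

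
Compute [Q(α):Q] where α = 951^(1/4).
[Q(α):Q] = 4

α is a root of x^4 - 951. By Eisenstein's criterion at the prime p = 3 (which divides the constant term 951 but p^2 = 9 does not, since 951 is squarefree), x^4 - 951 is irreducible over Q. Hence [Q(α):Q] = 4.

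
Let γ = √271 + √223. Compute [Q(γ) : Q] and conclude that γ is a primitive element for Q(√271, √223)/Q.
[Q(γ) : Q] = 4 (equivalently, Q(γ) = Q(√271, √223))

Obviously Q(γ) ⊆ Q(√271, √223), and [Q(√271, √223):Q] = 4 (since 271, 223 are distinct squarefree integers > 1 with 60433 not a perfect square). To show equality we compute the minimal polynomial of γ. From γ = √271 + √223: γ^2 = 271 + 2√(60433) + 223 = 494 + 2√(60433), so γ^2 - 494 = 2√(60433); squaring, (γ^2 - 494)^2 = 4·60433, i.e. γ^4 - 988γ^2 + 244036 - 241732 = 0, i.e. γ^4 - 988γ^2 + 2304 = 0. So γ is a root of x^4 - 988x^2 + 2304. This polynomial is irreducible over Q: it has no rational root (each ±√271 ± √223 is irrational), and any factorization into two quadratics over Q would force √(60433) ∈ Q (pairing opposite roots) or √271, √223 ∈ Q (other pairings), all impossible. Hence [Q(γ):Q] = 4 = [Q(√271, √223):Q], so Q(γ) = Q(√271, √223).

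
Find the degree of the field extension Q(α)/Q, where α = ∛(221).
[Q(α):Q] = 3

The minimal polynomial of α is x^3 - 221, irreducible over Q since 221 is not a perfect cube (so x^3 - 221 has no rational root). Hence [Q(α):Q] = deg(m_α) = 3.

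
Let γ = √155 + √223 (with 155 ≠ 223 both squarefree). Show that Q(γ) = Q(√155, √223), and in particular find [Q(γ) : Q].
[Q(γ) : Q] = 4 (equivalently, Q(γ) = Q(√155, √223))

Obviously Q(γ) ⊆ Q(√155, √223), and [Q(√155, √223):Q] = 4 (since 155, 223 are distinct squarefree integers > 1 with 34565 not a perfect square). To show equality we compute the minimal polynomial of γ. From γ = √155 + √223: γ^2 = 155 + 2√(34565) + 223 = 378 + 2√(34565), so γ^2 - 378 = 2√(34565); squaring, (γ^2 - 378)^2 = 4·34565, i.e. γ^4 - 756γ^2 + 142884 - 138260 = 0, i.e. γ^4 - 756γ^2 + 4624 = 0. So γ is a root of x^4 - 756x^2 + 4624. This polynomial is irreducible over Q: it has no rational root (each ±√155 ± √223 is irrational), and any factorization into two quadratics over Q would force √(34565) ∈ Q (pairing opposite roots) or √155, √223 ∈ Q (other pairings), all impossible. Hence [Q(γ):Q] = 4 = [Q(√155, √223):Q], so Q(γ) = Q(√155, √223).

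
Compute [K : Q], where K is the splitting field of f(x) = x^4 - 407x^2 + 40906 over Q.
[K : Q] = 4

Solving the quadratic in x^2: x^2 = (407 ± √(407^2 - 4·40906))/2 = (407 ± √2025)/2 = (407 ± 45)/2, giving x^2 = 181 or x^2 = 226. So f(x) = (x^2 - 181)(x^2 - 226) and the roots of f are ±√181, ±√226. Hence the splitting field is K = Q(√181, √226). Since 181 and 226 are distinct squarefree integers > 1, their product 40906 is not a perfect square, so √226 ∉ Q(√181). By the tower law [K:Q] = [Q(√181,√226):Q(√181)] · [Q(√181):Q] = 2 · 2 = 4.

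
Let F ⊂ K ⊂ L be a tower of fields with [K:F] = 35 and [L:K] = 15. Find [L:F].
[L:F] = 525

The tower law says that for any tower of field extensions F ⊂ K ⊂ L with finite degrees, [L:F] = [L:K] · [K:F]. Here this gives [L:F] = 15 · 35 = 525.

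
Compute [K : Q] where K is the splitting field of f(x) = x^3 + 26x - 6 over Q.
[K : Q] = 6

By the rational root test, any rational root of the monic integer polynomial f(x) = x^3 + 26x - 6 must be an integer dividing the constant term -6, i.e. one of ±{1, 2, 3, 6}. Evaluating: f(1) = 21, f(-1) = -33, f(2) = 54, f(-2) = -66, f(3) = 99, f(-3) = -111, f(6) = 366, f(-6) = -378; none is 0, so f has no rational root and is therefore irreducible over Q (a cubic with no linear factor over a field is irreducible). For an irreducible cubic, the Galois group is A_3 or S_3 according as the discriminant disc(f) = -4a^3 - 27b^2 = -4·(26)^3 - 27·(-6)^2 = -71276 is or is not a square in Q. Here disc(f) = -71276 is not a perfect square in Q, so the Galois group of f over Q is not contained in A_3 and must be all of S_3. The splitting field has degree |S_3| = 6 over Q, so [K : Q] = 6.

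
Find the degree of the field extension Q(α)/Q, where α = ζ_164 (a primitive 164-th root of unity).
[Q(α):Q] = 80

The minimal polynomial of ζ_164 over Q is the 164-th cyclotomic polynomial Φ_164(x), which is irreducible over Q and has degree φ(164) = 80. Hence [Q(α):Q] = φ(164) = 80.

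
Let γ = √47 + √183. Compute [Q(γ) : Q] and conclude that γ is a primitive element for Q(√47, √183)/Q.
[Q(γ) : Q] = 4 (equivalently, Q(γ) = Q(√47, √183))

Obviously Q(γ) ⊆ Q(√47, √183), and [Q(√47, √183):Q] = 4 (since 47, 183 are distinct squarefree integers > 1 with 8601 not a perfect square). To show equality we compute the minimal polynomial of γ. From γ = √47 + √183: γ^2 = 47 + 2√(8601) + 183 = 230 + 2√(8601), so γ^2 - 230 = 2√(8601); squaring, (γ^2 - 230)^2 = 4·8601, i.e. γ^4 - 460γ^2 + 52900 - 34404 = 0, i.e. γ^4 - 460γ^2 + 18496 = 0. So γ is a root of x^4 - 460x^2 + 18496. This polynomial is irreducible over Q: it has no rational root (each ±√47 ± √183 is irrational), and any factorization into two quadratics over Q would force √(8601) ∈ Q (pairing opposite roots) or √47, √183 ∈ Q (other pairings), all impossible. Hence [Q(γ):Q] = 4 = [Q(√47, √183):Q], so Q(γ) = Q(√47, √183).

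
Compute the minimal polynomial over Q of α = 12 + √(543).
m_α(x) = x^2 - 24x - 399

From α - 12 = √(543), squaring gives (α - 12)^2 = 543, i.e. α^2 - 24α + 144 = 543, so α^2 - 24α - 399 = 0. The discriminant of x^2 - 24x - 399 is (-24)^2 - 4·(-399) = 576 + 1596 = 2172, and 4·(543) is not a perfect square in Q since 543 is squarefree and ≠ 1. Hence x^2 - 24x - 399 is irreducible over Q and is the minimal polynomial of α.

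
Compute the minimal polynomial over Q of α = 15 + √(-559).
m_α(x) = x^2 - 30x + 784

From α - 15 = √(-559), squaring gives (α - 15)^2 = -559, i.e. α^2 - 30α + 225 = -559, so α^2 - 30α + 784 = 0. The discriminant of x^2 - 30x + 784 is (-30)^2 - 4·(784) = 900 - 3136 = -2236, and 4·(-559) is not a perfect square in Q since -559 is squarefree and ≠ 1. Hence x^2 - 30x + 784 is irreducible over Q and is the minimal polynomial of α.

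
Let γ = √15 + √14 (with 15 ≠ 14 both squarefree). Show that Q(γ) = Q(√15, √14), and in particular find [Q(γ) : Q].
[Q(γ) : Q] = 4 (equivalently, Q(γ) = Q(√15, √14))

Obviously Q(γ) ⊆ Q(√15, √14), and [Q(√15, √14):Q] = 4 (since 15, 14 are distinct squarefree integers > 1 with 210 not a perfect square). To show equality we compute the minimal polynomial of γ. From γ = √15 + √14: γ^2 = 15 + 2√(210) + 14 = 29 + 2√(210), so γ^2 - 29 = 2√(210); squaring, (γ^2 - 29)^2 = 4·210, i.e. γ^4 - 58γ^2 + 841 - 840 = 0, i.e. γ^4 - 58γ^2 + 1 = 0. So γ is a root of x^4 - 58x^2 + 1. This polynomial is irreducible over Q: it has no rational root (each ±√15 ± √14 is irrational), and any factorization into two quadratics over Q would force √(210) ∈ Q (pairing opposite roots) or √15, √14 ∈ Q (other pairings), all impossible. Hence [Q(γ):Q] = 4 = [Q(√15, √14):Q], so Q(γ) = Q(√15, √14).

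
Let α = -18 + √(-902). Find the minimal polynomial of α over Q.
m_α(x) = x^2 + 36x + 1226

From α + 18 = √(-902), squaring gives (α + 18)^2 = -902, i.e. α^2 + 36α + 324 = -902, so α^2 + 36α + 1226 = 0. The discriminant of x^2 + 36x + 1226 is (36)^2 - 4·(1226) = 1296 - 4904 = -3608, and 4·(-902) is not a perfect square in Q since -902 is squarefree and ≠ 1. Hence x^2 + 36x + 1226 is irreducible over Q and is the minimal polynomial of α.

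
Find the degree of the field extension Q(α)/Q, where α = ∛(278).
[Q(α):Q] = 3

The minimal polynomial of α is x^3 - 278, irreducible over Q since 278 is not a perfect cube (so x^3 - 278 has no rational root). Hence [Q(α):Q] = deg(m_α) = 3.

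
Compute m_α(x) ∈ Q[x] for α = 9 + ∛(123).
m_α(x) = x^3 - 27x^2 + 243x - 852

Set β = α - 9 = ∛(123), so β^3 = 123. Then (α - 9)^3 - 123 = 0, i.e. α is a root of g(x) = (x - 9)^3 - 123 = x^3 - 27x^2 + 243x - 852. Since g(x) = h(x - 9) where h(x) = x^3 - 123, and h is irreducible over Q (because 123 is not a perfect cube, so h has no rational root, and a monic cubic with no rational root is irreducible), g is also irreducible (irreducibility is preserved under the substitution x → x - 9). Hence m_α(x) = x^3 - 27x^2 + 243x - 852.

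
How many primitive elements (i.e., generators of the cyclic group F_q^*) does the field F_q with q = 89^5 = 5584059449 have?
There are φ(5584059448) = 2511600000 primitive elements

F_q^* is cyclic of order q - 1 = 5584059448. A cyclic group of order m has exactly φ(m) generators. Here m = 5584059448 = 2^3 · 11 · 131 · 691 · 701, so the number of primitive elements is φ(5584059448) = 2511600000.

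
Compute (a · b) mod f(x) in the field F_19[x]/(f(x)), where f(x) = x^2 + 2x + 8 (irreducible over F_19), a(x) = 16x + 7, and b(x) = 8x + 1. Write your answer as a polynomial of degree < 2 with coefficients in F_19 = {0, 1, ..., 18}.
a · b ≡ 6x + 9 (mod f(x))

Multiply in F_19[x]: a(x)·b(x) = (16x + 7)·(8x + 1) = 14x^2 + 15x + 7. This has degree ≥ 2, so divide by f(x) over F_19: 14x^2 + 15x + 7 = (14)·(x^2 + 2x + 8) + (6x + 9). Hence a·b ≡ 6x + 9 (mod f). (F_19[x]/(f) is a field with 19^2 = 361 elements since f is irreducible of degree 2.)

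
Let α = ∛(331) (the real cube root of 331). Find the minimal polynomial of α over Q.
m_α(x) = x^3 - 331

α satisfies α^3 = 331, so x^3 - 331 annihilates α. By the rational root test, a rational root p/q (in lowest terms) of x^3 - 331 would satisfy p^3 = 331 q^3, forcing q = 1 and p^3 = 331; but 331 is not a perfect cube, contradiction. A monic cubic over Q with no rational root is irreducible (any nontrivial factorization would include a linear factor). Hence x^3 - 331 is the minimal polynomial of α, and in particular [Q(α):Q] = 3.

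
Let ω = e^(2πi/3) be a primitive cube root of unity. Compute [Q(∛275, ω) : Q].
[Q(∛275, ω) : Q] = 6

[Q(∛275):Q] = 3 (min poly x^3 - 275, irreducible since 275 is not a perfect cube). [Q(ω):Q] = 2 (min poly x^2 + x + 1). Since Q(∛275) ⊂ R and ω ∉ R, we have ω ∉ Q(∛275), so x^2 + x + 1 remains irreducible over Q(∛275) and [Q(∛275, ω) : Q(∛275)] = 2. By the tower law, [Q(∛275, ω) : Q] = 3 · 2 = 6. (In fact Q(∛275, ω) is the splitting field of x^3 - 275 over Q.)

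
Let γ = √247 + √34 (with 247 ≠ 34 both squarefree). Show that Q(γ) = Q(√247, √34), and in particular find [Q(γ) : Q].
[Q(γ) : Q] = 4 (equivalently, Q(γ) = Q(√247, √34))

Obviously Q(γ) ⊆ Q(√247, √34), and [Q(√247, √34):Q] = 4 (since 247, 34 are distinct squarefree integers > 1 with 8398 not a perfect square). To show equality we compute the minimal polynomial of γ. From γ = √247 + √34: γ^2 = 247 + 2√(8398) + 34 = 281 + 2√(8398), so γ^2 - 281 = 2√(8398); squaring, (γ^2 - 281)^2 = 4·8398, i.e. γ^4 - 562γ^2 + 78961 - 33592 = 0, i.e. γ^4 - 562γ^2 + 45369 = 0. So γ is a root of x^4 - 562x^2 + 45369. This polynomial is irreducible over Q: it has no rational root (each ±√247 ± √34 is irrational), and any factorization into two quadratics over Q would force √(8398) ∈ Q (pairing opposite roots) or √247, √34 ∈ Q (other pairings), all impossible. Hence [Q(γ):Q] = 4 = [Q(√247, √34):Q], so Q(γ) = Q(√247, √34).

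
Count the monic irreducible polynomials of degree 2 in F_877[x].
There are 384126 monic irreducible polynomials of degree 2 over F_877

Each element of F_{877^2} that lies in no proper subfield is a root of exactly one monic irreducible of degree 2 over F_877, and each such polynomial has 2 distinct roots in F_{877^2}. By Möbius inversion the count is N_877(2) = (1/2) Σ_{d|2} μ(2/d) · 877^d = (1/2)(μ(2)·877^1 + μ(1)·877^2) = 768252/2 = 384126.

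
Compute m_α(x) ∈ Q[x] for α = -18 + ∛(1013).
m_α(x) = x^3 + 54x^2 + 972x + 4819

Set β = α + 18 = ∛(1013), so β^3 = 1013. Then (α + 18)^3 - 1013 = 0, i.e. α is a root of g(x) = (x + 18)^3 - 1013 = x^3 + 54x^2 + 972x + 4819. Since g(x) = h(x + 18) where h(x) = x^3 - 1013, and h is irreducible over Q (because 1013 is not a perfect cube, so h has no rational root, and a monic cubic with no rational root is irreducible), g is also irreducible (irreducibility is preserved under the substitution x → x + 18). Hence m_α(x) = x^3 + 54x^2 + 972x + 4819.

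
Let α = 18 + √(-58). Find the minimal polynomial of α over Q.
m_α(x) = x^2 - 36x + 382

From α - 18 = √(-58), squaring gives (α - 18)^2 = -58, i.e. α^2 - 36α + 324 = -58, so α^2 - 36α + 382 = 0. The discriminant of x^2 - 36x + 382 is (-36)^2 - 4·(382) = 1296 - 1528 = -232, and 4·(-58) is not a perfect square in Q since -58 is squarefree and ≠ 1. Hence x^2 - 36x + 382 is irreducible over Q and is the minimal polynomial of α.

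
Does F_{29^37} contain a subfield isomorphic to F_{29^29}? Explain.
No: F_{29^29} is not a subfield of F_{29^37}

F_{p^m} embeds in F_{p^n} iff m | n. Here 29 ∤ 37 (since 37 = 1·29 + 8 with remainder 8 ≠ 0), so F_{29^29} is not a subfield of F_{29^37}. Equivalently: if it were, the tower law would give 29 = [F_{29^29}:F_29] dividing [F_{29^37}:F_29] = 37, contradiction.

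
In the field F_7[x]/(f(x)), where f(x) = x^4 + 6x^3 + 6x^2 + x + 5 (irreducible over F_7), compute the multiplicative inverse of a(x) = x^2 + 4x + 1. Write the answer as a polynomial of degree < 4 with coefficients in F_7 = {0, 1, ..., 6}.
a(x)^(-1) ≡ 4x^3 + 2x^2 + 4x + 6 (mod f(x))

Since f is irreducible over F_7, F_7[x]/(f) is a field and a(x) ≠ 0 has an inverse. Apply the extended Euclidean algorithm to f(x) and a(x) in F_7[x]: f(x) = (x^2 + 2x + 4)·a(x) + (4x + 1);  a(x) = (2x + 4)·(4x + 1) + (4). The last nonzero remainder is the constant 4 = gcd(f, a) in F_7. Back-substituting through the division chain expresses 4 = s(x)·a(x) + t(x)·f(x) with s(x) ≡ 2x^3 + x^2 + 2x + 3 (mod f), so (2x^3 + x^2 + 2x + 3)·a(x) ≡ 4 (mod f). Multiplying by 4^(-1) ≡ 2 in F_7 gives a(x)^(-1) ≡ 2·(2x^3 + x^2 + 2x + 3) ≡ 4x^3 + 2x^2 + 4x + 6 (mod f). Check: (x^2 + 4x + 1)·(4x^3 + 2x^2 + 4x + 6) = 4x^5 + 4x^4 + 2x^3 + 3x^2 + 6 ≡ 1 (mod x^4 + 6x^3 + 6x^2 + x + 5).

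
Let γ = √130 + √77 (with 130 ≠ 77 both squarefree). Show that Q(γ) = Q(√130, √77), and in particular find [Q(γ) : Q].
[Q(γ) : Q] = 4 (equivalently, Q(γ) = Q(√130, √77))

Obviously Q(γ) ⊆ Q(√130, √77), and [Q(√130, √77):Q] = 4 (since 130, 77 are distinct squarefree integers > 1 with 10010 not a perfect square). To show equality we compute the minimal polynomial of γ. From γ = √130 + √77: γ^2 = 130 + 2√(10010) + 77 = 207 + 2√(10010), so γ^2 - 207 = 2√(10010); squaring, (γ^2 - 207)^2 = 4·10010, i.e. γ^4 - 414γ^2 + 42849 - 40040 = 0, i.e. γ^4 - 414γ^2 + 2809 = 0. So γ is a root of x^4 - 414x^2 + 2809. This polynomial is irreducible over Q: it has no rational root (each ±√130 ± √77 is irrational), and any factorization into two quadratics over Q would force √(10010) ∈ Q (pairing opposite roots) or √130, √77 ∈ Q (other pairings), all impossible. Hence [Q(γ):Q] = 4 = [Q(√130, √77):Q], so Q(γ) = Q(√130, √77).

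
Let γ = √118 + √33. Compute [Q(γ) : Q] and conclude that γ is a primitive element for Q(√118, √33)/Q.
[Q(γ) : Q] = 4 (equivalently, Q(γ) = Q(√118, √33))

Obviously Q(γ) ⊆ Q(√118, √33), and [Q(√118, √33):Q] = 4 (since 118, 33 are distinct squarefree integers > 1 with 3894 not a perfect square). To show equality we compute the minimal polynomial of γ. From γ = √118 + √33: γ^2 = 118 + 2√(3894) + 33 = 151 + 2√(3894), so γ^2 - 151 = 2√(3894); squaring, (γ^2 - 151)^2 = 4·3894, i.e. γ^4 - 302γ^2 + 22801 - 15576 = 0, i.e. γ^4 - 302γ^2 + 7225 = 0. So γ is a root of x^4 - 302x^2 + 7225. This polynomial is irreducible over Q: it has no rational root (each ±√118 ± √33 is irrational), and any factorization into two quadratics over Q would force √(3894) ∈ Q (pairing opposite roots) or √118, √33 ∈ Q (other pairings), all impossible. Hence [Q(γ):Q] = 4 = [Q(√118, √33):Q], so Q(γ) = Q(√118, √33).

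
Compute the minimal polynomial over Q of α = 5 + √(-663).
m_α(x) = x^2 - 10x + 688

From α - 5 = √(-663), squaring gives (α - 5)^2 = -663, i.e. α^2 - 10α + 25 = -663, so α^2 - 10α + 688 = 0. The discriminant of x^2 - 10x + 688 is (-10)^2 - 4·(688) = 100 - 2752 = -2652, and 4·(-663) is not a perfect square in Q since -663 is squarefree and ≠ 1. Hence x^2 - 10x + 688 is irreducible over Q and is the minimal polynomial of α.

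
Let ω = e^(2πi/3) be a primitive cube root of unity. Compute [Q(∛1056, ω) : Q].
[Q(∛1056, ω) : Q] = 6

[Q(∛1056):Q] = 3 (min poly x^3 - 1056, irreducible since 1056 is not a perfect cube). [Q(ω):Q] = 2 (min poly x^2 + x + 1). Since Q(∛1056) ⊂ R and ω ∉ R, we have ω ∉ Q(∛1056), so x^2 + x + 1 remains irreducible over Q(∛1056) and [Q(∛1056, ω) : Q(∛1056)] = 2. By the tower law, [Q(∛1056, ω) : Q] = 3 · 2 = 6. (In fact Q(∛1056, ω) is the splitting field of x^3 - 1056 over Q.)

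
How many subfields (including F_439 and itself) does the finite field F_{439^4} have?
F_{439^4} has 3 subfields

The subfields of F_{p^n} are exactly the fields F_{p^d} for d | n (each is the fixed field of the unique index-d subgroup of Gal(F_{p^n}/F_p) ≅ Z/nZ). The divisors of n = 4 are {1, 2, 4}, giving 3 subfields: F_{439^1}, F_{439^2}, F_{439^4}.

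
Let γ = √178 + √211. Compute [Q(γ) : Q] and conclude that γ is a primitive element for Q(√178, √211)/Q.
[Q(γ) : Q] = 4 (equivalently, Q(γ) = Q(√178, √211))

Obviously Q(γ) ⊆ Q(√178, √211), and [Q(√178, √211):Q] = 4 (since 178, 211 are distinct squarefree integers > 1 with 37558 not a perfect square). To show equality we compute the minimal polynomial of γ. From γ = √178 + √211: γ^2 = 178 + 2√(37558) + 211 = 389 + 2√(37558), so γ^2 - 389 = 2√(37558); squaring, (γ^2 - 389)^2 = 4·37558, i.e. γ^4 - 778γ^2 + 151321 - 150232 = 0, i.e. γ^4 - 778γ^2 + 1089 = 0. So γ is a root of x^4 - 778x^2 + 1089. This polynomial is irreducible over Q: it has no rational root (each ±√178 ± √211 is irrational), and any factorization into two quadratics over Q would force √(37558) ∈ Q (pairing opposite roots) or √178, √211 ∈ Q (other pairings), all impossible. Hence [Q(γ):Q] = 4 = [Q(√178, √211):Q], so Q(γ) = Q(√178, √211).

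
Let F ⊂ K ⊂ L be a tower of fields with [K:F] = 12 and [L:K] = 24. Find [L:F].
[L:F] = 288

The tower law says that for any tower of field extensions F ⊂ K ⊂ L with finite degrees, [L:F] = [L:K] · [K:F]. Here this gives [L:F] = 24 · 12 = 288.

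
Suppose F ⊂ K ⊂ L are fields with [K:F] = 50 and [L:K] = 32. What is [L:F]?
[L:F] = 1600

The tower law says that for any tower of field extensions F ⊂ K ⊂ L with finite degrees, [L:F] = [L:K] · [K:F]. Here this gives [L:F] = 32 · 50 = 1600.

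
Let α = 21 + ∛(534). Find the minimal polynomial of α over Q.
m_α(x) = x^3 - 63x^2 + 1323x - 9795

Set β = α - 21 = ∛(534), so β^3 = 534. Then (α - 21)^3 - 534 = 0, i.e. α is a root of g(x) = (x - 21)^3 - 534 = x^3 - 63x^2 + 1323x - 9795. Since g(x) = h(x - 21) where h(x) = x^3 - 534, and h is irreducible over Q (because 534 is not a perfect cube, so h has no rational root, and a monic cubic with no rational root is irreducible), g is also irreducible (irreducibility is preserved under the substitution x → x - 21). Hence m_α(x) = x^3 - 63x^2 + 1323x - 9795.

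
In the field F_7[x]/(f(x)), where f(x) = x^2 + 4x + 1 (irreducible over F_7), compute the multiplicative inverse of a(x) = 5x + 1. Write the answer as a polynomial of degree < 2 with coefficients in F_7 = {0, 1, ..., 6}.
a(x)^(-1) ≡ 5x + 5 (mod f(x))

Since f is irreducible over F_7, F_7[x]/(f) is a field and a(x) ≠ 0 has an inverse. Apply the extended Euclidean algorithm to f(x) and a(x) in F_7[x]: f(x) = (3x + 3)·a(x) + (5). The last nonzero remainder is the constant 5 = gcd(f, a) in F_7. Back-substituting through the division chain expresses 5 = s(x)·a(x) + t(x)·f(x) with s(x) ≡ 4x + 4 (mod f), so (4x + 4)·a(x) ≡ 5 (mod f). Multiplying by 5^(-1) ≡ 3 in F_7 gives a(x)^(-1) ≡ 3·(4x + 4) ≡ 5x + 5 (mod f). Check: (5x + 1)·(5x + 5) = 4x^2 + 2x + 5 ≡ 1 (mod x^2 + 4x + 1).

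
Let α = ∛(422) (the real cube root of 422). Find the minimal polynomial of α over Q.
m_α(x) = x^3 - 422

α satisfies α^3 = 422, so x^3 - 422 annihilates α. By the rational root test, a rational root p/q (in lowest terms) of x^3 - 422 would satisfy p^3 = 422 q^3, forcing q = 1 and p^3 = 422; but 422 is not a perfect cube, contradiction. A monic cubic over Q with no rational root is irreducible (any nontrivial factorization would include a linear factor). Hence x^3 - 422 is the minimal polynomial of α, and in particular [Q(α):Q] = 3.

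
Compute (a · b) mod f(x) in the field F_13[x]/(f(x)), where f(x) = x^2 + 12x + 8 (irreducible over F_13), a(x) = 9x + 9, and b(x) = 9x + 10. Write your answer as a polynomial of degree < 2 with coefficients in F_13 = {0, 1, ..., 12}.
a · b ≡ 5x + 1 (mod f(x))

Multiply in F_13[x]: a(x)·b(x) = (9x + 9)·(9x + 10) = 3x^2 + 2x + 12. This has degree ≥ 2, so divide by f(x) over F_13: 3x^2 + 2x + 12 = (3)·(x^2 + 12x + 8) + (5x + 1). Hence a·b ≡ 5x + 1 (mod f). (F_13[x]/(f) is a field with 13^2 = 169 elements since f is irreducible of degree 2.)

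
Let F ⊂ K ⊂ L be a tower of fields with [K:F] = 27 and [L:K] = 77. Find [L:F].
[L:F] = 2079

The tower law says that for any tower of field extensions F ⊂ K ⊂ L with finite degrees, [L:F] = [L:K] · [K:F]. Here this gives [L:F] = 77 · 27 = 2079.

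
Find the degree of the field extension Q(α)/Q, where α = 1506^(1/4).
[Q(α):Q] = 4

α is a root of x^4 - 1506. By Eisenstein's criterion at the prime p = 2 (which divides the constant term 1506 but p^2 = 4 does not, since 1506 is squarefree), x^4 - 1506 is irreducible over Q. Hence [Q(α):Q] = 4.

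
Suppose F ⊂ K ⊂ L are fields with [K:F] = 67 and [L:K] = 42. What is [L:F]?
[L:F] = 2814

The tower law says that for any tower of field extensions F ⊂ K ⊂ L with finite degrees, [L:F] = [L:K] · [K:F]. Here this gives [L:F] = 42 · 67 = 2814.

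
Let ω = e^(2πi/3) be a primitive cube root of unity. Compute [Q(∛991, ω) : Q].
[Q(∛991, ω) : Q] = 6

[Q(∛991):Q] = 3 (min poly x^3 - 991, irreducible since 991 is not a perfect cube). [Q(ω):Q] = 2 (min poly x^2 + x + 1). Since Q(∛991) ⊂ R and ω ∉ R, we have ω ∉ Q(∛991), so x^2 + x + 1 remains irreducible over Q(∛991) and [Q(∛991, ω) : Q(∛991)] = 2. By the tower law, [Q(∛991, ω) : Q] = 3 · 2 = 6. (In fact Q(∛991, ω) is the splitting field of x^3 - 991 over Q.)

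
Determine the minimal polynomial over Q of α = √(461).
m_α(x) = x^2 - 461

α satisfies α^2 - 461 = 0, so x^2 - 461 annihilates α. Since d = 461 is squarefree and ≠ 1, it is not a perfect square in Q, so x^2 - 461 has no rational root and is therefore irreducible over Q (a degree-2 polynomial over a field is irreducible iff it has no root). Hence m_α(x) = x^2 - 461.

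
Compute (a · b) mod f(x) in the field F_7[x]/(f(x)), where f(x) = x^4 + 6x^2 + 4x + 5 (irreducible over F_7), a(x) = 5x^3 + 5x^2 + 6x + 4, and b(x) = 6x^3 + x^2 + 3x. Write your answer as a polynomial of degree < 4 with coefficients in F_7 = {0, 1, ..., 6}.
a · b ≡ 2x^3 + 4x + 4 (mod f(x))

Multiply in F_7[x]: a(x)·b(x) = (5x^3 + 5x^2 + 6x + 4)·(6x^3 + x^2 + 3x) = 2x^6 + 3x^3 + x^2 + 5x. This has degree ≥ 4, so divide by f(x) over F_7: 2x^6 + 3x^3 + x^2 + 5x = (2x^2 + 2)·(x^4 + 6x^2 + 4x + 5) + (2x^3 + 4x + 4). Hence a·b ≡ 2x^3 + 4x + 4 (mod f). (F_7[x]/(f) is a field with 7^4 = 2401 elements since f is irreducible of degree 4.)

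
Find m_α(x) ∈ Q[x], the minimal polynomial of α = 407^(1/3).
m_α(x) = x^3 - 407

α satisfies α^3 = 407, so x^3 - 407 annihilates α. By the rational root test, a rational root p/q (in lowest terms) of x^3 - 407 would satisfy p^3 = 407 q^3, forcing q = 1 and p^3 = 407; but 407 is not a perfect cube, contradiction. A monic cubic over Q with no rational root is irreducible (any nontrivial factorization would include a linear factor). Hence x^3 - 407 is the minimal polynomial of α, and in particular [Q(α):Q] = 3.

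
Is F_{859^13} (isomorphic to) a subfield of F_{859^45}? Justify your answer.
No: F_{859^13} is not a subfield of F_{859^45}

F_{p^m} embeds in F_{p^n} iff m | n. Here 13 ∤ 45 (since 45 = 3·13 + 6 with remainder 6 ≠ 0), so F_{859^13} is not a subfield of F_{859^45}. Equivalently: if it were, the tower law would give 13 = [F_{859^13}:F_859] dividing [F_{859^45}:F_859] = 45, contradiction.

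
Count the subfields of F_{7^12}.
F_{7^12} has 6 subfields

The subfields of F_{p^n} are exactly the fields F_{p^d} for d | n (each is the fixed field of the unique index-d subgroup of Gal(F_{p^n}/F_p) ≅ Z/nZ). The divisors of n = 12 are {1, 2, 3, 4, 6, 12}, giving 6 subfields: F_{7^1}, F_{7^2}, F_{7^3}, F_{7^4}, F_{7^6}, F_{7^12}.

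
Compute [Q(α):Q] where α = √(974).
[Q(α):Q] = 2

[Q(α):Q] equals the degree of the minimal polynomial of α. Here α^2 = 974 and x^2 - 974 is irreducible (d = 974 is squarefree, ≠ 1, hence not a square), so deg(m_α) = 2. Thus [Q(α):Q] = 2.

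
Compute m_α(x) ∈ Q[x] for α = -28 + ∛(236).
m_α(x) = x^3 + 84x^2 + 2352x + 21716

Set β = α + 28 = ∛(236), so β^3 = 236. Then (α + 28)^3 - 236 = 0, i.e. α is a root of g(x) = (x + 28)^3 - 236 = x^3 + 84x^2 + 2352x + 21716. Since g(x) = h(x + 28) where h(x) = x^3 - 236, and h is irreducible over Q (because 236 is not a perfect cube, so h has no rational root, and a monic cubic with no rational root is irreducible), g is also irreducible (irreducibility is preserved under the substitution x → x + 28). Hence m_α(x) = x^3 + 84x^2 + 2352x + 21716.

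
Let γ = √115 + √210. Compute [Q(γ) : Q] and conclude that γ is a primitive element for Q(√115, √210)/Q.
[Q(γ) : Q] = 4 (equivalently, Q(γ) = Q(√115, √210))

Obviously Q(γ) ⊆ Q(√115, √210), and [Q(√115, √210):Q] = 4 (since 115, 210 are distinct squarefree integers > 1 with 24150 not a perfect square). To show equality we compute the minimal polynomial of γ. From γ = √115 + √210: γ^2 = 115 + 2√(24150) + 210 = 325 + 2√(24150), so γ^2 - 325 = 2√(24150); squaring, (γ^2 - 325)^2 = 4·24150, i.e. γ^4 - 650γ^2 + 105625 - 96600 = 0, i.e. γ^4 - 650γ^2 + 9025 = 0. So γ is a root of x^4 - 650x^2 + 9025. This polynomial is irreducible over Q: it has no rational root (each ±√115 ± √210 is irrational), and any factorization into two quadratics over Q would force √(24150) ∈ Q (pairing opposite roots) or √115, √210 ∈ Q (other pairings), all impossible. Hence [Q(γ):Q] = 4 = [Q(√115, √210):Q], so Q(γ) = Q(√115, √210).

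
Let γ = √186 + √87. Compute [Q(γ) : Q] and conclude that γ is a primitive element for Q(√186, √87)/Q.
[Q(γ) : Q] = 4 (equivalently, Q(γ) = Q(√186, √87))

Obviously Q(γ) ⊆ Q(√186, √87), and [Q(√186, √87):Q] = 4 (since 186, 87 are distinct squarefree integers > 1 with 16182 not a perfect square). To show equality we compute the minimal polynomial of γ. From γ = √186 + √87: γ^2 = 186 + 2√(16182) + 87 = 273 + 2√(16182), so γ^2 - 273 = 2√(16182); squaring, (γ^2 - 273)^2 = 4·16182, i.e. γ^4 - 546γ^2 + 74529 - 64728 = 0, i.e. γ^4 - 546γ^2 + 9801 = 0. So γ is a root of x^4 - 546x^2 + 9801. This polynomial is irreducible over Q: it has no rational root (each ±√186 ± √87 is irrational), and any factorization into two quadratics over Q would force √(16182) ∈ Q (pairing opposite roots) or √186, √87 ∈ Q (other pairings), all impossible. Hence [Q(γ):Q] = 4 = [Q(√186, √87):Q], so Q(γ) = Q(√186, √87).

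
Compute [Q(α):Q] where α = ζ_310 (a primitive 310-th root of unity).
[Q(α):Q] = 120

The minimal polynomial of ζ_310 over Q is the 310-th cyclotomic polynomial Φ_310(x), which is irreducible over Q and has degree φ(310) = 120. Hence [Q(α):Q] = φ(310) = 120.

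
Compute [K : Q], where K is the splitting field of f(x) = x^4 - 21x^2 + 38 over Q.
[K : Q] = 4

Solving the quadratic in x^2: x^2 = (21 ± √(21^2 - 4·38))/2 = (21 ± √289)/2 = (21 ± 17)/2, giving x^2 = 2 or x^2 = 19. So f(x) = (x^2 - 2)(x^2 - 19) and the roots of f are ±√2, ±√19. Hence the splitting field is K = Q(√2, √19). Since 2 and 19 are distinct squarefree integers > 1, their product 38 is not a perfect square, so √19 ∉ Q(√2). By the tower law [K:Q] = [Q(√2,√19):Q(√2)] · [Q(√2):Q] = 2 · 2 = 4.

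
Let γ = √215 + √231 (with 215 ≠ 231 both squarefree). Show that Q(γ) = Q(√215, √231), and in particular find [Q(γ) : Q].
[Q(γ) : Q] = 4 (equivalently, Q(γ) = Q(√215, √231))

Obviously Q(γ) ⊆ Q(√215, √231), and [Q(√215, √231):Q] = 4 (since 215, 231 are distinct squarefree integers > 1 with 49665 not a perfect square). To show equality we compute the minimal polynomial of γ. From γ = √215 + √231: γ^2 = 215 + 2√(49665) + 231 = 446 + 2√(49665), so γ^2 - 446 = 2√(49665); squaring, (γ^2 - 446)^2 = 4·49665, i.e. γ^4 - 892γ^2 + 198916 - 198660 = 0, i.e. γ^4 - 892γ^2 + 256 = 0. So γ is a root of x^4 - 892x^2 + 256. This polynomial is irreducible over Q: it has no rational root (each ±√215 ± √231 is irrational), and any factorization into two quadratics over Q would force √(49665) ∈ Q (pairing opposite roots) or √215, √231 ∈ Q (other pairings), all impossible. Hence [Q(γ):Q] = 4 = [Q(√215, √231):Q], so Q(γ) = Q(√215, √231).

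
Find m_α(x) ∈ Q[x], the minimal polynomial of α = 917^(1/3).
m_α(x) = x^3 - 917

α satisfies α^3 = 917, so x^3 - 917 annihilates α. By the rational root test, a rational root p/q (in lowest terms) of x^3 - 917 would satisfy p^3 = 917 q^3, forcing q = 1 and p^3 = 917; but 917 is not a perfect cube, contradiction. A monic cubic over Q with no rational root is irreducible (any nontrivial factorization would include a linear factor). Hence x^3 - 917 is the minimal polynomial of α, and in particular [Q(α):Q] = 3.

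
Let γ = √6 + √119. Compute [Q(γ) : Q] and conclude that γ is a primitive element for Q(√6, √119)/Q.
[Q(γ) : Q] = 4 (equivalently, Q(γ) = Q(√6, √119))

Obviously Q(γ) ⊆ Q(√6, √119), and [Q(√6, √119):Q] = 4 (since 6, 119 are distinct squarefree integers > 1 with 714 not a perfect square). To show equality we compute the minimal polynomial of γ. From γ = √6 + √119: γ^2 = 6 + 2√(714) + 119 = 125 + 2√(714), so γ^2 - 125 = 2√(714); squaring, (γ^2 - 125)^2 = 4·714, i.e. γ^4 - 250γ^2 + 15625 - 2856 = 0, i.e. γ^4 - 250γ^2 + 12769 = 0. So γ is a root of x^4 - 250x^2 + 12769. This polynomial is irreducible over Q: it has no rational root (each ±√6 ± √119 is irrational), and any factorization into two quadratics over Q would force √(714) ∈ Q (pairing opposite roots) or √6, √119 ∈ Q (other pairings), all impossible. Hence [Q(γ):Q] = 4 = [Q(√6, √119):Q], so Q(γ) = Q(√6, √119).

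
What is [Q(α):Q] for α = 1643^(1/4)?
[Q(α):Q] = 4

α is a root of x^4 - 1643. By Eisenstein's criterion at the prime p = 31 (which divides the constant term 1643 but p^2 = 961 does not, since 1643 is squarefree), x^4 - 1643 is irreducible over Q. Hence [Q(α):Q] = 4.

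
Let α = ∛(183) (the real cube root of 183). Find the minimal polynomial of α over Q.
m_α(x) = x^3 - 183

α satisfies α^3 = 183, so x^3 - 183 annihilates α. By the rational root test, a rational root p/q (in lowest terms) of x^3 - 183 would satisfy p^3 = 183 q^3, forcing q = 1 and p^3 = 183; but 183 is not a perfect cube, contradiction. A monic cubic over Q with no rational root is irreducible (any nontrivial factorization would include a linear factor). Hence x^3 - 183 is the minimal polynomial of α, and in particular [Q(α):Q] = 3.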